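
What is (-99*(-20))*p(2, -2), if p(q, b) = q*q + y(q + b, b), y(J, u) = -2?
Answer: 3960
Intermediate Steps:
p(q, b) = -2 + q² (p(q, b) = q*q - 2 = q² - 2 = -2 + q²)
(-99*(-20))*p(2, -2) = (-99*(-20))*(-2 + 2²) = 1980*(-2 + 4) = 1980*2 = 3960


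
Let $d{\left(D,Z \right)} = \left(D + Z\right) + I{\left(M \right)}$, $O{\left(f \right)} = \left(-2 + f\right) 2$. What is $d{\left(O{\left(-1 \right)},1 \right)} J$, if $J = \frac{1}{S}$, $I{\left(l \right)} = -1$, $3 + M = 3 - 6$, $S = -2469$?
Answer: $\frac{2}{823} \approx 0.0024301$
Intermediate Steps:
$M = -6$ ($M = -3 + \left(3 - 6\right) = -3 - 3 = -6$)
$O{\left(f \right)} = -4 + 2 f$
$d{\left(D,Z \right)} = -1 + D + Z$ ($d{\left(D,Z \right)} = \left(D + Z\right) - 1 = -1 + D + Z$)
$J = - \frac{1}{2469}$ ($J = \frac{1}{-2469} = - \frac{1}{2469} \approx -0.00040502$)
$d{\left(O{\left(-1 \right)},1 \right)} J = \left(-1 + \left(-4 + 2 \left(-1\right)\right) + 1\right) \left(- \frac{1}{2469}\right) = \left(-1 - 6 + 1\right) \left(- \frac{1}{2469}\right) = \left(-6\right) \left(- \frac{1}{2469}\right) = \frac{2}{823}$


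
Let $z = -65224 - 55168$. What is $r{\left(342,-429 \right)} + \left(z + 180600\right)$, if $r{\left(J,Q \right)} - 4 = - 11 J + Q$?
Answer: $56021$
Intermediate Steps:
$z = -120392$ ($z = -65224 - 55168 = -120392$)
$r{\left(J,Q \right)} = 4 + Q - 11 J$ ($r{\left(J,Q \right)} = 4 - \left(- Q + 11 J\right) = 4 + Q - 11 J$)
$r{\left(342,-429 \right)} + \left(z + 180600\right) = \left(4 - 429 - 3762\right) + \left(-120392 + 180600\right) = \left(4 - 429 - 3762\right) + 60208 = -4187 + 60208 = 56021$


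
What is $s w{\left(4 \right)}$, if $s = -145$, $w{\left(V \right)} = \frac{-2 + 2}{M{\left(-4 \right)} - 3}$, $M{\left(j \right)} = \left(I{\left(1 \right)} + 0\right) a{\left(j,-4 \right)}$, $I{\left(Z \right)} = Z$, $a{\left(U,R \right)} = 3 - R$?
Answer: $0$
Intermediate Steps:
$M{\left(j \right)} = 7$ ($M{\left(j \right)} = \left(1 + 0\right) \left(3 - -4\right) = 1 \left(3 + 4\right) = 1 \cdot 7 = 7$)
$w{\left(V \right)} = 0$ ($w{\left(V \right)} = \frac{-2 + 2}{7 - 3} = \frac{0}{4} = 0 \cdot \frac{1}{4} = 0$)
$s w{\left(4 \right)} = \left(-145\right) 0 = 0$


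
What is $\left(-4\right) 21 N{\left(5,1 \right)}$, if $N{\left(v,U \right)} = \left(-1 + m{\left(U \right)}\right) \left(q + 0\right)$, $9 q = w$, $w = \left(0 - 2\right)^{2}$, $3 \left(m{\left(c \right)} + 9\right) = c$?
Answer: $\frac{3248}{9} \approx 360.89$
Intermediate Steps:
$m{\left(c \right)} = -9 + \frac{c}{3}$
$w = 4$ ($w = \left(-2\right)^{2} = 4$)
$q = \frac{4}{9}$ ($q = \frac{1}{9} \cdot 4 = \frac{4}{9} \approx 0.44444$)
$N{\left(v,U \right)} = - \frac{40}{9} + \frac{4 U}{27}$ ($N{\left(v,U \right)} = \left(-1 + \left(-9 + \frac{U}{3}\right)\right) \left(\frac{4}{9} + 0\right) = \left(-10 + \frac{U}{3}\right) \frac{4}{9} = - \frac{40}{9} + \frac{4 U}{27}$)
$\left(-4\right) 21 N{\left(5,1 \right)} = \left(-4\right) 21 \left(- \frac{40}{9} + \frac{4}{27} \cdot 1\right) = - 84 \left(- \frac{40}{9} + \frac{4}{27}\right) = \left(-84\right) \left(- \frac{116}{27}\right) = \frac{3248}{9}$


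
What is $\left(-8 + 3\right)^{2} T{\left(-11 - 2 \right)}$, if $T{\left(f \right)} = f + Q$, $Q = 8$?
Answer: $-125$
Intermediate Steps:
$T{\left(f \right)} = 8 + f$ ($T{\left(f \right)} = f + 8 = 8 + f$)
$\left(-8 + 3\right)^{2} T{\left(-11 - 2 \right)} = \left(-8 + 3\right)^{2} \left(8 - 13\right) = \left(-5\right)^{2} \left(8 - 13\right) = 25 \left(8 - 13\right) = 25 \left(-5\right) = -125$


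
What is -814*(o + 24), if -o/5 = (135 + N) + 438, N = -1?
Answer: 2308504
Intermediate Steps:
o = -2860 (o = -5*((135 - 1) + 438) = -5*(134 + 438) = -5*572 = -2860)
-814*(o + 24) = -814*(-2860 + 24) = -814*(-2836) = 2308504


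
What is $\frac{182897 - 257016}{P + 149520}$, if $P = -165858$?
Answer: $\frac{74119}{16338} \approx 4.5366$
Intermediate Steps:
$\frac{182897 - 257016}{P + 149520} = \frac{182897 - 257016}{-165858 + 149520} = - \frac{74119}{-16338} = \left(-74119\right) \left(- \frac{1}{16338}\right) = \frac{74119}{16338}$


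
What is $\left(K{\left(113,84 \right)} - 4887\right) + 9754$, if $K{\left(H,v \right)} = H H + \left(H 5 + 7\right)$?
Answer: $18208$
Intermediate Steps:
$K{\left(H,v \right)} = 7 + H^{2} + 5 H$ ($K{\left(H,v \right)} = H^{2} + \left(5 H + 7\right) = H^{2} + \left(7 + 5 H\right) = 7 + H^{2} + 5 H$)
$\left(K{\left(113,84 \right)} - 4887\right) + 9754 = \left(\left(7 + 113^{2} + 5 \cdot 113\right) - 4887\right) + 9754 = \left(\left(7 + 12769 + 565\right) - 4887\right) + 9754 = \left(13341 - 4887\right) + 9754 = 8454 + 9754 = 18208$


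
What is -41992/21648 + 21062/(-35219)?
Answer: -5898983/2324454 ≈ -2.5378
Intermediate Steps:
-41992/21648 + 21062/(-35219) = -41992*1/21648 + 21062*(-1/35219) = -5249/2706 - 21062/35219 = -5898983/2324454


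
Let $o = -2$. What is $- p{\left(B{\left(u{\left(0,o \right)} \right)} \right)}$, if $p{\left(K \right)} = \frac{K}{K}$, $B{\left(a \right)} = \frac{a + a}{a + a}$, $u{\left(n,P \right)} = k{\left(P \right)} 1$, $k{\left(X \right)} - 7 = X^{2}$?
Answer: $-1$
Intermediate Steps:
$k{\left(X \right)} = 7 + X^{2}$
$u{\left(n,P \right)} = 7 + P^{2}$ ($u{\left(n,P \right)} = \left(7 + P^{2}\right) 1 = 7 + P^{2}$)
$B{\left(a \right)} = 1$ ($B{\left(a \right)} = \frac{2 a}{2 a} = 2 a \frac{1}{2 a} = 1$)
$p{\left(K \right)} = 1$
$- p{\left(B{\left(u{\left(0,o \right)} \right)} \right)} = \left(-1\right) 1 = -1$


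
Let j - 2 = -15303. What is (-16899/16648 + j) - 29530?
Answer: -746363387/16648 ≈ -44832.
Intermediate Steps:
j = -15301 (j = 2 - 15303 = -15301)
(-16899/16648 + j) - 29530 = (-16899/16648 - 15301) - 29530 = -254747947/16648 - 29530 = -746363387/16648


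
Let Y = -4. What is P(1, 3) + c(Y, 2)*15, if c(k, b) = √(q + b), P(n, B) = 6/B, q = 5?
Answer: 2 + 15*√7 ≈ 41.686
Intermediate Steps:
c(k, b) = √(5 + b)
P(1, 3) + c(Y, 2)*15 = 6/3 + √(5 + 2)*15 = 6*(⅓) + √7*15 = 2 + 15*√7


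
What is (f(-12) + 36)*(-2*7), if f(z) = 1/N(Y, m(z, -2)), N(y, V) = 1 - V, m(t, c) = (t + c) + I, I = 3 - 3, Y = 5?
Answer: -7574/15 ≈ -504.93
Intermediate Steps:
I = 0
m(t, c) = c + t (m(t, c) = (t + c) + 0 = (c + t) + 0 = c + t)
f(z) = 1/(3 - z) (f(z) = 1/(1 - (-2 + z)) = 1/(1 + (2 - z)) = 1/(3 - z))
(f(-12) + 36)*(-2*7) = (-1/(-3 - 12) + 36)*(-2*7) = (-1/(-15) + 36)*(-14) = (-1*(-1/15) + 36)*(-14) = (1/15 + 36)*(-14) = (541/15)*(-14) = -7574/15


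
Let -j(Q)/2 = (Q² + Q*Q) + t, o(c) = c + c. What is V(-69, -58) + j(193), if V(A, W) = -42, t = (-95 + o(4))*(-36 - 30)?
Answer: -160522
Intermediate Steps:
o(c) = 2*c
t = 5742 (t = (-95 + 2*4)*(-36 - 30) = (-95 + 8)*(-66) = -87*(-66) = 5742)
j(Q) = -11484 - 4*Q² (j(Q) = -2*((Q² + Q*Q) + 5742) = -2*((Q² + Q²) + 5742) = -2*(2*Q² + 5742) = -2*(5742 + 2*Q²) = -11484 - 4*Q²)
V(-69, -58) + j(193) = -42 + (-11484 - 4*193²) = -42 + (-11484 - 4*37249) = -42 + (-11484 - 148996) = -42 - 160480 = -160522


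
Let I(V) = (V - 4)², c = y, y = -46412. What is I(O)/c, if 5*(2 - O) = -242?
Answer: -13456/290075 ≈ -0.046388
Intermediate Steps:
O = 252/5 (O = 2 - ⅕*(-242) = 2 + 242/5 = 252/5 ≈ 50.400)
c = -46412
I(V) = (-4 + V)²
I(O)/c = (-4 + 252/5)²/(-46412) = (232/5)²*(-1/46412) = (53824/25)*(-1/46412) = -13456/290075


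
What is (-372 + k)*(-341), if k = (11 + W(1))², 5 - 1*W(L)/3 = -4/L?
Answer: -365552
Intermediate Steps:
W(L) = 15 + 12/L (W(L) = 15 - (-12)/L = 15 + 12/L)
k = 1444 (k = (11 + (15 + 12/1))² = (11 + (15 + 12*1))² = (11 + (15 + 12))² = (11 + 27)² = 38² = 1444)
(-372 + k)*(-341) = (-372 + 1444)*(-341) = 1072*(-341) = -365552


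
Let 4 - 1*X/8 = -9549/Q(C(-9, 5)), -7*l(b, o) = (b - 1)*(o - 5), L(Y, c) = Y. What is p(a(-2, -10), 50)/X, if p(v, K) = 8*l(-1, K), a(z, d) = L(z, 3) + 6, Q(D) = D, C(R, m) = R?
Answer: -90/7399 ≈ -0.012164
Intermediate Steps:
l(b, o) = -(-1 + b)*(-5 + o)/7 (l(b, o) = -(b - 1)*(o - 5)/7 = -(-1 + b)*(-5 + o)/7)
X = -8456 (X = 32 - (-76392)/(-9) = 32 - (-76392)*(-1)/9 = 32 - 8*1061 = 32 - 8488 = -8456)
a(z, d) = 6 + z (a(z, d) = z + 6 = 6 + z)
p(v, K) = -80/7 + 16*K/7 (p(v, K) = 8*(-5/7 + K/7 + (5/7)*(-1) - 1/7*(-1)*K) = 8*(-5/7 + K/7 - 5/7 + K/7) = 8*(-10/7 + 2*K/7) = -80/7 + 16*K/7)
p(a(-2, -10), 50)/X = (-80/7 + (16/7)*50)/(-8456) = (-80/7 + 800/7)*(-1/8456) = (720/7)*(-1/8456) = -90/7399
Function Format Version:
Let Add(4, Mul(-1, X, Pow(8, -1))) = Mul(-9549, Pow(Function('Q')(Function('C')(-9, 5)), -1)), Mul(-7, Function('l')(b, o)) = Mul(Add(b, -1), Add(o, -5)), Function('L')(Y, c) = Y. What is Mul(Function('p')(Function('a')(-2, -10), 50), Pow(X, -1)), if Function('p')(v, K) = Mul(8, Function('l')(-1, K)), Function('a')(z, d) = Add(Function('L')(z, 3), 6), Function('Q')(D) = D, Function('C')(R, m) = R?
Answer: Rational(-90, 7399) ≈ -0.012164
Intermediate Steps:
Function('l')(b, o) = Mul(Rational(-1, 7), Add(-1, b), Add(-5, o)) (Function('l')(b, o) = Mul(Rational(-1, 7), Mul(Add(b, -1), Add(o, -5))) = Mul(Rational(-1, 7), Mul(Add(-1, b), Add(-5, o))) = Mul(Rational(-1, 7), Add(-1, b), Add(-5, o)))
X = -8456 (X = Add(32, Mul(-8, Mul(-9549, Pow(-9, -1)))) = Add(32, Mul(-8, Mul(-9549, Rational(-1, 9)))) = Add(32, Mul(-8, 1061)) = Add(32, -8488) = -8456)
Function('a')(z, d) = Add(6, z) (Function('a')(z, d) = Add(z, 6) = Add(6, z))
Function('p')(v, K) = Add(Rational(-80, 7), Mul(Rational(16, 7), K)) (Function('p')(v, K) = Mul(8, Add(Rational(-5, 7), Mul(Rational(1, 7), K), Mul(Rational(5, 7), -1), Mul(Rational(-1, 7), -1, K))) = Mul(8, Add(Rational(-5, 7), Mul(Rational(1, 7), K), Rational(-5, 7), Mul(Rational(1, 7), K))) = Mul(8, Add(Rational(-10, 7), Mul(Rational(2, 7), K))) = Add(Rational(-80, 7), Mul(Rational(16, 7), K)))
Mul(Function('p')(Function('a')(-2, -10), 50), Pow(X, -1)) = Mul(Add(Rational(-80, 7), Mul(Rational(16, 7), 50)), Pow(-8456, -1)) = Mul(Add(Rational(-80, 7), Rational(800, 7)), Rational(-1, 8456)) = Mul(Rational(720, 7), Rational(-1, 8456)) = Rational(-90, 7399)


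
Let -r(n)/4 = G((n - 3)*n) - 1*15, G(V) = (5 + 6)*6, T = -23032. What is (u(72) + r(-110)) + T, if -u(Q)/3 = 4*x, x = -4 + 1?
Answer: -23200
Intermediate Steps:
x = -3
G(V) = 66 (G(V) = 11*6 = 66)
r(n) = -204 (r(n) = -4*(66 - 1*15) = -4*(66 - 15) = -4*51 = -204)
u(Q) = 36 (u(Q) = -12*(-3) = -3*(-12) = 36)
(u(72) + r(-110)) + T = (36 - 204) - 23032 = -168 - 23032 = -23200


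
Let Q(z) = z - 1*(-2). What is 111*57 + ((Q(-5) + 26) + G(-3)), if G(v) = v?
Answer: 6347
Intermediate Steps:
Q(z) = 2 + z (Q(z) = z + 2 = 2 + z)
111*57 + ((Q(-5) + 26) + G(-3)) = 111*57 + (((2 - 5) + 26) - 3) = 6327 + ((-3 + 26) - 3) = 6327 + (23 - 3) = 6327 + 20 = 6347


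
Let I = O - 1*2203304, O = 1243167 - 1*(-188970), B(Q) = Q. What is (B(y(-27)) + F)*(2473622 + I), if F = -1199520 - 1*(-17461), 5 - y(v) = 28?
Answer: -2012441411310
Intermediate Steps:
y(v) = -23 (y(v) = 5 - 1*28 = 5 - 28 = -23)
F = -1182059 (F = -1199520 + 17461 = -1182059)
O = 1432137 (O = 1243167 + 188970 = 1432137)
I = -771167 (I = 1432137 - 1*2203304 = 1432137 - 2203304 = -771167)
(B(y(-27)) + F)*(2473622 + I) = (-23 - 1182059)*(2473622 - 771167) = -1182082*1702455 = -2012441411310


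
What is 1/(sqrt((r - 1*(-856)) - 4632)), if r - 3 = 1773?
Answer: -I*sqrt(5)/100 ≈ -0.022361*I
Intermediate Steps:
r = 1776 (r = 3 + 1773 = 1776)
1/(sqrt((r - 1*(-856)) - 4632)) = 1/(sqrt((1776 - 1*(-856)) - 4632)) = 1/(sqrt((1776 + 856) - 4632)) = 1/(sqrt(2632 - 4632)) = 1/(sqrt(-2000)) = 1/(20*I*sqrt(5)) = -I*sqrt(5)/100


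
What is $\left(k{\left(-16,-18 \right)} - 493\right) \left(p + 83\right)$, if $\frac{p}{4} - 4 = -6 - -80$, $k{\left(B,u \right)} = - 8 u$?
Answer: $-137855$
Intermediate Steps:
$p = 312$ ($p = 16 + 4 \left(-6 - -80\right) = 16 + 4 \left(-6 + 80\right) = 16 + 4 \cdot 74 = 16 + 296 = 312$)
$\left(k{\left(-16,-18 \right)} - 493\right) \left(p + 83\right) = \left(\left(-8\right) \left(-18\right) - 493\right) \left(312 + 83\right) = \left(144 - 493\right) 395 = \left(-349\right) 395 = -137855$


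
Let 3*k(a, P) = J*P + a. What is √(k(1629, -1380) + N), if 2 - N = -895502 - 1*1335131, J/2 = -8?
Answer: √2238538 ≈ 1496.2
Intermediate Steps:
J = -16 (J = 2*(-8) = -16)
k(a, P) = -16*P/3 + a/3 (k(a, P) = (-16*P + a)/3 = (a - 16*P)/3 = -16*P/3 + a/3)
N = 2230635 (N = 2 - (-895502 - 1*1335131) = 2 - (-895502 - 1335131) = 2 - 1*(-2230633) = 2 + 2230633 = 2230635)
√(k(1629, -1380) + N) = √((-16/3*(-1380) + (⅓)*1629) + 2230635) = √((7360 + 543) + 2230635) = √(7903 + 2230635) = √2238538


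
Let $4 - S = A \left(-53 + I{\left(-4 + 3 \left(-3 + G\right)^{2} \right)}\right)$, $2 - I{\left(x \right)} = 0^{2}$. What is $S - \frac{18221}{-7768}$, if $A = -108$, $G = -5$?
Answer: $- \frac{42736851}{7768} \approx -5501.7$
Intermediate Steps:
$I{\left(x \right)} = 2$ ($I{\left(x \right)} = 2 - 0^{2} = 2 - 0 = 2 + 0 = 2$)
$S = -5504$ ($S = 4 - - 108 \left(-53 + 2\right) = 4 - \left(-108\right) \left(-51\right) = 4 - 5508 = -5504$)
$S - \frac{18221}{-7768} = -5504 - \frac{18221}{-7768} = -5504 - - \frac{18221}{7768} = -5504 + \frac{18221}{7768} = - \frac{42736851}{7768}$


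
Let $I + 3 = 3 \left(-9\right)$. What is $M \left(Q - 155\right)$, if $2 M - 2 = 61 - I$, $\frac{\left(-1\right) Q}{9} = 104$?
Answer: $- \frac{101463}{2} \approx -50732.0$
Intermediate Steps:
$I = -30$ ($I = -3 + 3 \left(-9\right) = -3 - 27 = -30$)
$Q = -936$ ($Q = \left(-9\right) 104 = -936$)
$M = \frac{93}{2}$ ($M = 1 + \frac{61 - -30}{2} = 1 + \frac{61 + 30}{2} = 1 + \frac{1}{2} \cdot 91 = 1 + \frac{91}{2} = \frac{93}{2} \approx 46.5$)
$M \left(Q - 155\right) = \frac{93 \left(-936 - 155\right)}{2} = \frac{93}{2} \left(-1091\right) = - \frac{101463}{2}$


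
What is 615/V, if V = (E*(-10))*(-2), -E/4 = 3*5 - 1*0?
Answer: -41/80 ≈ -0.51250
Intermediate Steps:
E = -60 (E = -4*(3*5 - 1*0) = -4*(15 + 0) = -4*15 = -60)
V = -1200 (V = -60*(-10)*(-2) = 600*(-2) = -1200)
615/V = 615/(-1200) = 615*(-1/1200) = -41/80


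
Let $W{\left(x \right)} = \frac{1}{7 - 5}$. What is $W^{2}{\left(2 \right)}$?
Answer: $\frac{1}{4} \approx 0.25$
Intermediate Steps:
$W{\left(x \right)} = \frac{1}{2}$
$W^{2}{\left(2 \right)} = \left(\frac{1}{2}\right)^{2} = \frac{1}{4}$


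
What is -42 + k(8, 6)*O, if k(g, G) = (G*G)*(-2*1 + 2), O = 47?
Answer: -42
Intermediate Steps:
k(g, G) = 0 (k(g, G) = G**2*(-2 + 2) = G**2*0 = 0)
-42 + k(8, 6)*O = -42 + 0*47 = -42 + 0 = -42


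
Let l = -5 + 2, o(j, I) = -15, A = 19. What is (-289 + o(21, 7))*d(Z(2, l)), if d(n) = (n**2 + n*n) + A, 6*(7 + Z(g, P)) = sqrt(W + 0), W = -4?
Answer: -319504/9 + 8512*I/3 ≈ -35500.0 + 2837.3*I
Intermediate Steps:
l = -3
Z(g, P) = -7 + I/3 (Z(g, P) = -7 + sqrt(-4 + 0)/6 = -7 + sqrt(-4)/6 = -7 + (2*I)/6 = -7 + I/3)
d(n) = 19 + 2*n**2 (d(n) = (n**2 + n*n) + 19 = (n**2 + n**2) + 19 = 2*n**2 + 19 = 19 + 2*n**2)
(-289 + o(21, 7))*d(Z(2, l)) = (-289 - 15)*(19 + 2*(-7 + I/3)**2) = -304*(19 + 2*(-7 + I/3)**2) = -5776 - 608*(-7 + I/3)**2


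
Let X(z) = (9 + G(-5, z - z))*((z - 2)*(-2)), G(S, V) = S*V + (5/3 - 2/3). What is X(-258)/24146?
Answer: 2600/12073 ≈ 0.21536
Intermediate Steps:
G(S, V) = 1 + S*V (G(S, V) = S*V + (5*(⅓) - 2*⅓) = S*V + (5/3 - ⅔) = S*V + 1 = 1 + S*V)
X(z) = 40 - 20*z (X(z) = (9 + (1 - 5*(z - z)))*((z - 2)*(-2)) = (9 + (1 - 5*0))*((-2 + z)*(-2)) = (9 + (1 + 0))*(4 - 2*z) = (9 + 1)*(4 - 2*z) = 10*(4 - 2*z) = 40 - 20*z)
X(-258)/24146 = (40 - 20*(-258))/24146 = (40 + 5160)*(1/24146) = 5200*(1/24146) = 2600/12073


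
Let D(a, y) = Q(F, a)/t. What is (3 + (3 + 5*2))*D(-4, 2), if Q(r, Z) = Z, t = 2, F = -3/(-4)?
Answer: -32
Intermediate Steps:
F = 3/4 (F = -3*(-1/4) = 3/4 ≈ 0.75000)
D(a, y) = a/2
(3 + (3 + 5*2))*D(-4, 2) = (3 + (3 + 5*2))*((1/2)*(-4)) = (3 + (3 + 10))*(-2) = (3 + 13)*(-2) = 16*(-2) = -32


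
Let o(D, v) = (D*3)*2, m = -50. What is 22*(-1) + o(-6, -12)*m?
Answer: 1778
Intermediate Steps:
o(D, v) = 6*D (o(D, v) = (3*D)*2 = 6*D)
22*(-1) + o(-6, -12)*m = 22*(-1) + (6*(-6))*(-50) = -22 - 36*(-50) = -22 + 1800 = 1778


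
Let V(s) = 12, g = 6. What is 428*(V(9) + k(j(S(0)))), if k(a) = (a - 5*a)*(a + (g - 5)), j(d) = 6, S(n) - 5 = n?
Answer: -66768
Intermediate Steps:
S(n) = 5 + n
k(a) = -4*a*(1 + a) (k(a) = (a - 5*a)*(a + (6 - 5)) = (-4*a)*(a + 1) = (-4*a)*(1 + a) = -4*a*(1 + a))
428*(V(9) + k(j(S(0)))) = 428*(12 - 4*6*(1 + 6)) = 428*(12 - 4*6*7) = 428*(12 - 168) = 428*(-156) = -66768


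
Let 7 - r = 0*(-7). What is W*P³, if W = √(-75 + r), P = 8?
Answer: 1024*I*√17 ≈ 4222.1*I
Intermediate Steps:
r = 7 (r = 7 - 0*(-7) = 7 - 1*0 = 7 + 0 = 7)
W = 2*I*√17 (W = √(-75 + 7) = √(-68) = 2*I*√17 ≈ 8.2462*I)
W*P³ = (2*I*√17)*8³ = (2*I*√17)*512 = 1024*I*√17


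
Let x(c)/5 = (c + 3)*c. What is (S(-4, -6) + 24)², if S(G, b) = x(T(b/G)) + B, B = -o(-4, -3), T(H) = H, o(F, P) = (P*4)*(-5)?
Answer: 81/16 ≈ 5.0625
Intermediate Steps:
o(F, P) = -20*P (o(F, P) = (4*P)*(-5) = -20*P)
x(c) = 5*c*(3 + c) (x(c) = 5*((c + 3)*c) = 5*((3 + c)*c) = 5*(c*(3 + c)) = 5*c*(3 + c))
B = -60 (B = -(-20)*(-3) = -1*60 = -60)
S(G, b) = -60 + 5*b*(3 + b/G)/G (S(G, b) = 5*(b/G)*(3 + b/G) - 60 = 5*b*(3 + b/G)/G - 60 = -60 + 5*b*(3 + b/G)/G)
(S(-4, -6) + 24)² = ((-60 + 5*(-6)²/(-4)² + 15*(-6)/(-4)) + 24)² = ((-60 + 5*(1/16)*36 + 15*(-6)*(-¼)) + 24)² = ((-60 + 45/4 + 45/2) + 24)² = (-105/4 + 24)² = (-9/4)² = 81/16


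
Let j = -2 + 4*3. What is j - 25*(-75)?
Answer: 1885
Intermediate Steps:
j = 10 (j = -2 + 12 = 10)
j - 25*(-75) = 10 - 25*(-75) = 10 + 1875 = 1885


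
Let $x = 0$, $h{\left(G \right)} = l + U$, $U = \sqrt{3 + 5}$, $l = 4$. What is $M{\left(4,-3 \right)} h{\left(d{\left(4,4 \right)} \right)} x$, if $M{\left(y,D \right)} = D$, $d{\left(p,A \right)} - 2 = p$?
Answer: $0$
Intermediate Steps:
$d{\left(p,A \right)} = 2 + p$
$U = 2 \sqrt{2}$ ($U = \sqrt{8} = 2 \sqrt{2} \approx 2.8284$)
$h{\left(G \right)} = 4 + 2 \sqrt{2}$
$M{\left(4,-3 \right)} h{\left(d{\left(4,4 \right)} \right)} x = - 3 \left(4 + 2 \sqrt{2}\right) 0 = \left(-12 - 6 \sqrt{2}\right) 0 = 0$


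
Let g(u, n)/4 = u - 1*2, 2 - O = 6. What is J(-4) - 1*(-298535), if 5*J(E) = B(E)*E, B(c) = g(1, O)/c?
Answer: 1492671/5 ≈ 2.9853e+5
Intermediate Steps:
O = -4 (O = 2 - 1*6 = 2 - 6 = -4)
g(u, n) = -8 + 4*u (g(u, n) = 4*(u - 1*2) = 4*(u - 2) = 4*(-2 + u) = -8 + 4*u)
B(c) = -4/c (B(c) = (-8 + 4*1)/c = (-8 + 4)/c = -4/c)
J(E) = -⅘ (J(E) = ((-4/E)*E)/5 = (⅕)*(-4) = -⅘)
J(-4) - 1*(-298535) = -⅘ - 1*(-298535) = -⅘ + 298535 = 1492671/5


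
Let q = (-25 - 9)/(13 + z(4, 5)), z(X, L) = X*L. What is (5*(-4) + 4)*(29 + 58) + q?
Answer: -45970/33 ≈ -1393.0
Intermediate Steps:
z(X, L) = L*X
q = -34/33 (q = (-25 - 9)/(13 + 5*4) = -34/(13 + 20) = -34/33 ≈ -1.0303)
(5*(-4) + 4)*(29 + 58) + q = (5*(-4) + 4)*(29 + 58) - 34/33 = (-20 + 4)*87 - 34/33 = -16*87 - 34/33 = -1392 - 34/33 = -45970/33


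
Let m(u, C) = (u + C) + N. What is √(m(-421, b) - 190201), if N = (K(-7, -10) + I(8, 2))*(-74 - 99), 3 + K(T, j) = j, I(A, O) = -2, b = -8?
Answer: I*√188035 ≈ 433.63*I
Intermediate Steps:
K(T, j) = -3 + j
N = 2595 (N = ((-3 - 10) - 2)*(-74 - 99) = (-13 - 2)*(-173) = -15*(-173) = 2595)
m(u, C) = 2595 + C + u (m(u, C) = (u + C) + 2595 = (C + u) + 2595 = 2595 + C + u)
√(m(-421, b) - 190201) = √((2595 - 8 - 421) - 190201) = √(2166 - 190201) = √(-188035) = I*√188035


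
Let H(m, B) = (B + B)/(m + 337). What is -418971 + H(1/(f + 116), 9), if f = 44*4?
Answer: -41228835999/98405 ≈ -4.1897e+5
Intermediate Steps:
f = 176
H(m, B) = 2*B/(337 + m) (H(m, B) = (2*B)/(337 + m) = 2*B/(337 + m))
-418971 + H(1/(f + 116), 9) = -418971 + 2*9/(337 + 1/(176 + 116)) = -418971 + 2*9/(337 + 1/292) = -418971 + 2*9/(98405/292) = -418971 + 2*9*(292/98405) = -418971 + 5256/98405 = -41228835999/98405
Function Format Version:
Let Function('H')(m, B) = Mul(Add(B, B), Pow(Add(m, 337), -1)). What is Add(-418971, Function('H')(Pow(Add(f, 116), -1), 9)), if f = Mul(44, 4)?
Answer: Rational(-41228835999, 98405) ≈ -4.1897e+5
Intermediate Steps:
f = 176
Function('H')(m, B) = Mul(2, B, Pow(Add(337, m), -1)) (Function('H')(m, B) = Mul(Mul(2, B), Pow(Add(337, m), -1)) = Mul(2, B, Pow(Add(337, m), -1)))
Add(-418971, Function('H')(Pow(Add(f, 116), -1), 9)) = Add(-418971, Mul(2, 9, Pow(Add(337, Pow(Add(176, 116), -1)), -1))) = Add(-418971, Mul(2, 9, Pow(Add(337, Pow(292, -1)), -1))) = Add(-418971, Mul(2, 9, Pow(Add(337, Rational(1, 292)), -1))) = Add(-418971, Mul(2, 9, Pow(Rational(98405, 292), -1))) = Add(-418971, Mul(2, 9, Rational(292, 98405))) = Add(-418971, Rational(5256, 98405)) = Rational(-41228835999, 98405)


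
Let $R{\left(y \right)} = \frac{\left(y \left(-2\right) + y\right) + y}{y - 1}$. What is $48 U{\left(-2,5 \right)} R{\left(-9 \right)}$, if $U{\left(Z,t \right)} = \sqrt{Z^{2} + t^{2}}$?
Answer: $0$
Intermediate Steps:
$R{\left(y \right)} = 0$ ($R{\left(y \right)} = \frac{\left(- 2 y + y\right) + y}{-1 + y} = \frac{- y + y}{-1 + y} = \frac{0}{-1 + y} = 0$)
$48 U{\left(-2,5 \right)} R{\left(-9 \right)} = 48 \sqrt{\left(-2\right)^{2} + 5^{2}} \cdot 0 = 48 \sqrt{4 + 25} \cdot 0 = 48 \sqrt{29} \cdot 0 = 0$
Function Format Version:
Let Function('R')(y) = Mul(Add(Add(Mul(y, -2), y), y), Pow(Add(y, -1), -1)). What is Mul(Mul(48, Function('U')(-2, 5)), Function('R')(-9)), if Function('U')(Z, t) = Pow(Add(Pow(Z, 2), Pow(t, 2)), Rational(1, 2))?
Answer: 0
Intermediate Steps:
Function('R')(y) = 0 (Function('R')(y) = Mul(Add(Add(Mul(-2, y), y), y), Pow(Add(-1, y), -1)) = Mul(Add(Mul(-1, y), y), Pow(Add(-1, y), -1)) = Mul(0, Pow(Add(-1, y), -1)) = 0)
Mul(Mul(48, Function('U')(-2, 5)), Function('R')(-9)) = Mul(Mul(48, Pow(Add(Pow(-2, 2), Pow(5, 2)), Rational(1, 2))), 0) = Mul(Mul(48, Pow(Add(4, 25), Rational(1, 2))), 0) = Mul(Mul(48, Pow(29, Rational(1, 2))), 0) = 0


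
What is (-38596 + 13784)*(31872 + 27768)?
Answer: -1479787680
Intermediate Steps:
(-38596 + 13784)*(31872 + 27768) = -24812*59640 = -1479787680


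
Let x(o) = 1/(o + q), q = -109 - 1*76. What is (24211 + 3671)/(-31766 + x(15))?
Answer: -4739940/5400221 ≈ -0.87773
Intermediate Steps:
q = -185 (q = -109 - 76 = -185)
x(o) = 1/(-185 + o) (x(o) = 1/(o - 185) = 1/(-185 + o))
(24211 + 3671)/(-31766 + x(15)) = (24211 + 3671)/(-31766 + 1/(-185 + 15)) = 27882/(-31766 + 1/(-170)) = 27882/(-31766 - 1/170) = 27882/(-5400221/170) = 27882*(-170/5400221) = -4739940/5400221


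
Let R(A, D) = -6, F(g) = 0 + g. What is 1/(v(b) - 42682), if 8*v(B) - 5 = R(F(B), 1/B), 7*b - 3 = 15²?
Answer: -8/341457 ≈ -2.3429e-5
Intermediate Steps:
b = 228/7 (b = 3/7 + (⅐)*15² = 3/7 + (⅐)*225 = 3/7 + 225/7 = 228/7 ≈ 32.571)
F(g) = g
v(B) = -⅛ (v(B) = 5/8 + (⅛)*(-6) = 5/8 - ¾ = -⅛)
1/(v(b) - 42682) = 1/(-⅛ - 42682) = 1/(-341457/8) = -8/341457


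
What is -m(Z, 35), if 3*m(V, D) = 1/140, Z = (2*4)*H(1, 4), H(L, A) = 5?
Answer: -1/420 ≈ -0.0023810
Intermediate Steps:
Z = 40 (Z = (2*4)*5 = 8*5 = 40)
m(V, D) = 1/420 (m(V, D) = (1/3)/140 = (1/3)*(1/140) = 1/420)
-m(Z, 35) = -1*1/420 = -1/420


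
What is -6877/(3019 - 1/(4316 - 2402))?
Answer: -13162578/5778365 ≈ -2.2779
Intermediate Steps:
-6877/(3019 - 1/(4316 - 2402)) = -6877/(3019 - 1/1914) = -6877/5778365/1914 = -6877*1914/5778365 = -13162578/5778365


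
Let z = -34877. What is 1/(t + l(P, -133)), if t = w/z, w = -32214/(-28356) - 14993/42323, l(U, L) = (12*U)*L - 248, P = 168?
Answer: -6976045154746/1872203094606487765 ≈ -3.7261e-6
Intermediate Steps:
l(U, L) = -248 + 12*L*U (l(U, L) = 12*L*U - 248 = -248 + 12*L*U)
w = 156375269/200018498 (w = -32214*(-1/28356) - 14993*1/42323 = 5369/4726 - 14993/42323 = 156375269/200018498 ≈ 0.78180)
t = -156375269/6976045154746 (t = (156375269/200018498)/(-34877) = (156375269/200018498)*(-1/34877) = -156375269/6976045154746 ≈ -2.2416e-5)
1/(t + l(P, -133)) = 1/(-156375269/6976045154746 + (-248 + 12*(-133)*168)) = 1/(-156375269/6976045154746 + (-248 - 268128)) = 1/(-156375269/6976045154746 - 268376) = 1/(-1872203094606487765/6976045154746) = -6976045154746/1872203094606487765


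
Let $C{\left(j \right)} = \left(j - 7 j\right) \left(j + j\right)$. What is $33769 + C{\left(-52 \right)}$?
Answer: $1321$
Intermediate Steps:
$C{\left(j \right)} = - 12 j^{2}$ ($C{\left(j \right)} = - 6 j 2 j = - 12 j^{2}$)
$33769 + C{\left(-52 \right)} = 33769 - 12 \left(-52\right)^{2} = 33769 - 32448 = 1321$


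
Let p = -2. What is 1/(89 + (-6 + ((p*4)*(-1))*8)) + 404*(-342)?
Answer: -20310695/147 ≈ -1.3817e+5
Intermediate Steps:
1/(89 + (-6 + ((p*4)*(-1))*8)) + 404*(-342) = 1/(89 + (-6 + (-2*4*(-1))*8)) + 404*(-342) = 1/(89 + (-6 - 8*(-1)*8)) - 138168 = 1/(89 + (-6 + 8*8)) - 138168 = 1/(89 + (-6 + 64)) - 138168 = 1/(89 + 58) - 138168 = 1/147 - 138168 = -20310695/147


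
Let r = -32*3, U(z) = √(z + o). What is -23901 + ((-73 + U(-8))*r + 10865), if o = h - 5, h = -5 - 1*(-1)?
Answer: -6028 - 96*I*√17 ≈ -6028.0 - 395.82*I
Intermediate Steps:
h = -4 (h = -5 + 1 = -4)
o = -9 (o = -4 - 5 = -9)
U(z) = √(-9 + z) (U(z) = √(z - 9) = √(-9 + z))
r = -96
-23901 + ((-73 + U(-8))*r + 10865) = -23901 + ((-73 + √(-9 - 8))*(-96) + 10865) = -23901 + ((-73 + √(-17))*(-96) + 10865) = -23901 + ((-73 + I*√17)*(-96) + 10865) = -23901 + ((7008 - 96*I*√17) + 10865) = -23901 + (17873 - 96*I*√17) = -6028 - 96*I*√17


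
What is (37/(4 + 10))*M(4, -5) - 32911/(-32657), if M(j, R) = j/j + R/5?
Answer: 32911/32657 ≈ 1.0078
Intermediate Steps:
M(j, R) = 1 + R/5 (M(j, R) = 1 + R*(1/5) = 1 + R/5)
(37/(4 + 10))*M(4, -5) - 32911/(-32657) = (37/(4 + 10))*(1 + (1/5)*(-5)) - 32911/(-32657) = (37/14)*(1 - 1) - 32911*(-1)/32657 = ((1/14)*37)*0 - 1*(-32911/32657) = (37/14)*0 + 32911/32657 = 0 + 32911/32657 = 32911/32657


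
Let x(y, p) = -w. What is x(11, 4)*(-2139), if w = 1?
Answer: 2139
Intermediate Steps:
x(y, p) = -1 (x(y, p) = -1*1 = -1)
x(11, 4)*(-2139) = -1*(-2139) = 2139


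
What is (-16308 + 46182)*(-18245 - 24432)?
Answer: -1274932698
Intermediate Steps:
(-16308 + 46182)*(-18245 - 24432) = 29874*(-42677) = -1274932698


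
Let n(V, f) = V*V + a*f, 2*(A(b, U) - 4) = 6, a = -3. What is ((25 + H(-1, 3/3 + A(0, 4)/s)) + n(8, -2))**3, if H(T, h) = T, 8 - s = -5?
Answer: 830584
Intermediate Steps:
s = 13 (s = 8 - 1*(-5) = 8 + 5 = 13)
A(b, U) = 7 (A(b, U) = 4 + (1/2)*6 = 4 + 3 = 7)
n(V, f) = V**2 - 3*f (n(V, f) = V*V - 3*f = V**2 - 3*f)
((25 + H(-1, 3/3 + A(0, 4)/s)) + n(8, -2))**3 = ((25 - 1) + (8**2 - 3*(-2)))**3 = (24 + (64 + 6))**3 = (24 + 70)**3 = 94**3 = 830584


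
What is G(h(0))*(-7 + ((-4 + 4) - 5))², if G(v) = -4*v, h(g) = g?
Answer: 0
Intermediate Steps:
G(h(0))*(-7 + ((-4 + 4) - 5))² = (-4*0)*(-7 + ((-4 + 4) - 5))² = 0*(-7 + (0 - 5))² = 0*(-7 - 5)² = 0*(-12)² = 0*144 = 0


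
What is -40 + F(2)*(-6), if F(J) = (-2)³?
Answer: 8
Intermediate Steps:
F(J) = -8
-40 + F(2)*(-6) = -40 - 8*(-6) = -40 + 48 = 8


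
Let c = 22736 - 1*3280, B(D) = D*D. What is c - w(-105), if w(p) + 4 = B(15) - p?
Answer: 19130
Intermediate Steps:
B(D) = D²
w(p) = 221 - p (w(p) = -4 + (15² - p) = -4 + (225 - p) = 221 - p)
c = 19456 (c = 22736 - 3280 = 19456)
c - w(-105) = 19456 - (221 - 1*(-105)) = 19456 - (221 + 105) = 19456 - 1*326 = 19456 - 326 = 19130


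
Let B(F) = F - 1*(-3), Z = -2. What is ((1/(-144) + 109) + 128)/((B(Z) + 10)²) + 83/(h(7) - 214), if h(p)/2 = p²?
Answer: 628135/505296 ≈ 1.2431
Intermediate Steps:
B(F) = 3 + F (B(F) = F + 3 = 3 + F)
h(p) = 2*p²
((1/(-144) + 109) + 128)/((B(Z) + 10)²) + 83/(h(7) - 214) = ((1/(-144) + 109) + 128)/(((3 - 2) + 10)²) + 83/(2*7² - 214) = ((-1/144 + 109) + 128)/((1 + 10)²) + 83/(2*49 - 214) = (15695/144 + 128)/(11²) + 83/(98 - 214) = (34127/144)/121 + 83/(-116) = (34127/144)*(1/121) + 83*(-1/116) = 34127/17424 - 83/116 = 628135/505296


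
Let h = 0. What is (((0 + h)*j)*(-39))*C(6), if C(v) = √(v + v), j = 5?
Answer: 0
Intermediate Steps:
C(v) = √2*√v (C(v) = √(2*v) = √2*√v)
(((0 + h)*j)*(-39))*C(6) = (((0 + 0)*5)*(-39))*(√2*√6) = ((0*5)*(-39))*(2*√3) = (0*(-39))*(2*√3) = 0*(2*√3) = 0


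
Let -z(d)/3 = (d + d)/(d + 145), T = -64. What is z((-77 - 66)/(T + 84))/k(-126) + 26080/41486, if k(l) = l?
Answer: 752010631/1200957471 ≈ 0.62618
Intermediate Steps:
z(d) = -6*d/(145 + d) (z(d) = -3*(d + d)/(d + 145) = -3*2*d/(145 + d) = -6*d/(145 + d))
z((-77 - 66)/(T + 84))/k(-126) + 26080/41486 = -6*(-77 - 66)/(-64 + 84)/(145 + (-77 - 66)/(-64 + 84))/(-126) + 26080/41486 = -6*(-143/20)/(145 - 143/20)*(-1/126) + 26080*(1/41486) = -6*(-143*1/20)/(145 - 143*1/20)*(-1/126) + 13040/20743 = -6*(-143/20)/(145 - 143/20)*(-1/126) + 13040/20743 = -6*(-143/20)/2757/20*(-1/126) + 13040/20743 = -6*(-143/20)*20/2757*(-1/126) + 13040/20743 = (286/919)*(-1/126) + 13040/20743 = -143/57897 + 13040/20743 = 752010631/1200957471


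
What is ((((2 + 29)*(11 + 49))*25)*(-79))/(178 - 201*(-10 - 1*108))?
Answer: -918375/5974 ≈ -153.73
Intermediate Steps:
((((2 + 29)*(11 + 49))*25)*(-79))/(178 - 201*(-10 - 1*108)) = (((31*60)*25)*(-79))/(178 - 201*(-10 - 108)) = ((1860*25)*(-79))/(178 - 201*(-118)) = (46500*(-79))/(178 + 23718) = -3673500/23896 = -3673500*1/23896 = -918375/5974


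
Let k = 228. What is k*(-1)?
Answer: -228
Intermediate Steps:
k*(-1) = 228*(-1) = -228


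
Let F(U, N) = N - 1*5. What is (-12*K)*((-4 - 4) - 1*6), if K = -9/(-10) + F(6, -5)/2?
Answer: -3444/5 ≈ -688.80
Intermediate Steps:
F(U, N) = -5 + N (F(U, N) = N - 5 = -5 + N)
K = -41/10 (K = -9/(-10) + (-5 - 5)/2 = -9*(-⅒) - 10*½ = 9/10 - 5 = -41/10 ≈ -4.1000)
(-12*K)*((-4 - 4) - 1*6) = (-12*(-41/10))*((-4 - 4) - 1*6) = 246*(-8 - 6)/5 = (246/5)*(-14) = -3444/5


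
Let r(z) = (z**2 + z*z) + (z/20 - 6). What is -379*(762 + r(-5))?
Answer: -1221517/4 ≈ -3.0538e+5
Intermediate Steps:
r(z) = -6 + 2*z**2 + z/20 (r(z) = (z**2 + z**2) + (z*(1/20) - 6) = 2*z**2 + (z/20 - 6) = 2*z**2 + (-6 + z/20) = -6 + 2*z**2 + z/20)
-379*(762 + r(-5)) = -379*(762 + (-6 + 2*(-5)**2 + (1/20)*(-5))) = -379*(762 + (-6 + 2*25 - 1/4)) = -379*(762 + (-6 + 50 - 1/4)) = -379*(762 + 175/4) = -379*3223/4 = -1*1221517/4 = -1221517/4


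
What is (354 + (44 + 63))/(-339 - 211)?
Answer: -461/550 ≈ -0.83818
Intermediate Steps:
(354 + (44 + 63))/(-339 - 211) = (354 + 107)/(-550) = 461*(-1/550) = -461/550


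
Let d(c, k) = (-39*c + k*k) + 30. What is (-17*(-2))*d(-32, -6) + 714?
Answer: 45390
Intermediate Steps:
d(c, k) = 30 + k² - 39*c (d(c, k) = (-39*c + k²) + 30 = (k² - 39*c) + 30 = 30 + k² - 39*c)
(-17*(-2))*d(-32, -6) + 714 = (-17*(-2))*(30 + (-6)² - 39*(-32)) + 714 = 34*(30 + 36 + 1248) + 714 = 34*1314 + 714 = 44676 + 714 = 45390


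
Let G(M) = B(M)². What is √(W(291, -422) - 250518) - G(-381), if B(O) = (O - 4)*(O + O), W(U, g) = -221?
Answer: -86065956900 + I*√250739 ≈ -8.6066e+10 + 500.74*I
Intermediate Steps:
B(O) = 2*O*(-4 + O) (B(O) = (-4 + O)*(2*O) = 2*O*(-4 + O))
G(M) = 4*M²*(-4 + M)² (G(M) = (2*M*(-4 + M))² = 4*M²*(-4 + M)²)
√(W(291, -422) - 250518) - G(-381) = √(-221 - 250518) - 4*(-381)²*(-4 - 381)² = √(-250739) - 4*145161*(-385)² = I*√250739 - 4*145161*148225 = I*√250739 - 1*86065956900 = I*√250739 - 86065956900 = -86065956900 + I*√250739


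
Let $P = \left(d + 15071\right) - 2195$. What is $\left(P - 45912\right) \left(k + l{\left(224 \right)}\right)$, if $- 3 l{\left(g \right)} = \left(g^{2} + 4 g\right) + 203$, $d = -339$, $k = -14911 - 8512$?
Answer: $1352177000$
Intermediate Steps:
$k = -23423$
$P = 12537$ ($P = \left(-339 + 15071\right) - 2195 = 14732 - 2195 = 12537$)
$l{\left(g \right)} = - \frac{203}{3} - \frac{4 g}{3} - \frac{g^{2}}{3}$ ($l{\left(g \right)} = - \frac{\left(g^{2} + 4 g\right) + 203}{3} = - \frac{203 + g^{2} + 4 g}{3} = - \frac{203}{3} - \frac{4 g}{3} - \frac{g^{2}}{3}$)
$\left(P - 45912\right) \left(k + l{\left(224 \right)}\right) = \left(12537 - 45912\right) \left(-23423 - \left(\frac{1099}{3} + \frac{50176}{3}\right)\right) = - 33375 \left(-23423 - \frac{51275}{3}\right) = \left(-33375\right) \left(- \frac{121544}{3}\right) = 1352177000$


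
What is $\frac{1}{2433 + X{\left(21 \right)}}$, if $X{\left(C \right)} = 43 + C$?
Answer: $\frac{1}{2497} \approx 0.00040048$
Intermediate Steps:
$\frac{1}{2433 + X{\left(21 \right)}} = \frac{1}{2433 + \left(43 + 21\right)} = \frac{1}{2433 + 64} = \frac{1}{2497}$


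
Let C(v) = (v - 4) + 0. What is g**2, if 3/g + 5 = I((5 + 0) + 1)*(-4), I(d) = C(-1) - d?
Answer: 1/169 ≈ 0.0059172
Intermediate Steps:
C(v) = -4 + v (C(v) = (-4 + v) + 0 = -4 + v)
I(d) = -5 - d (I(d) = (-4 - 1) - d = -5 - d)
g = 1/13 (g = 3/(-5 + (-5 - ((5 + 0) + 1))*(-4)) = 3/(-5 + (-5 - (5 + 1))*(-4)) = 3/(-5 + (-5 - 1*6)*(-4)) = 3/(-5 + (-5 - 6)*(-4)) = 3/(-5 - 11*(-4)) = 3/(-5 + 44) = 3/39 = 3*(1/39) = 1/13 ≈ 0.076923)
g**2 = (1/13)**2 = 1/169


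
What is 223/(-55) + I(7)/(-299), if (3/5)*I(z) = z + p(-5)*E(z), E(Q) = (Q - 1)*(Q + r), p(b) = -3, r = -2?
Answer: -177206/49335 ≈ -3.5919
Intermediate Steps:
E(Q) = (-1 + Q)*(-2 + Q) (E(Q) = (Q - 1)*(Q - 2) = (-1 + Q)*(-2 + Q))
I(z) = -10 - 5*z² + 50*z/3 (I(z) = 5*(z - 3*(2 + z² - 3*z))/3 = 5*(z + (-6 - 3*z² + 9*z))/3 = 5*(-6 - 3*z² + 10*z)/3 = -10 - 5*z² + 50*z/3)
223/(-55) + I(7)/(-299) = 223/(-55) + (-10 - 5*7² + (50/3)*7)/(-299) = 223*(-1/55) + (-10 - 5*49 + 350/3)*(-1/299) = -223/55 + (-10 - 245 + 350/3)*(-1/299) = -223/55 - 415/3*(-1/299) = -223/55 + 415/897 = -177206/49335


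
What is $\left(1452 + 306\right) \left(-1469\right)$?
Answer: $-2582502$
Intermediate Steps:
$\left(1452 + 306\right) \left(-1469\right) = 1758 \left(-1469\right) = -2582502$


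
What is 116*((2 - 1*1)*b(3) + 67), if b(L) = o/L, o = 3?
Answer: 7888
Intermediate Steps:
b(L) = 3/L
116*((2 - 1*1)*b(3) + 67) = 116*((2 - 1*1)*(3/3) + 67) = 116*((2 - 1)*(3*(1/3)) + 67) = 116*(1*1 + 67) = 116*(1 + 67) = 116*68 = 7888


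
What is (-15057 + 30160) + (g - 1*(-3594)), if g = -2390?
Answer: 16307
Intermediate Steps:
(-15057 + 30160) + (g - 1*(-3594)) = (-15057 + 30160) + (-2390 - 1*(-3594)) = 15103 + (-2390 + 3594) = 15103 + 1204 = 16307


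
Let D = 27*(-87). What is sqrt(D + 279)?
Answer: 3*I*sqrt(230) ≈ 45.497*I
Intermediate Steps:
D = -2349
sqrt(D + 279) = sqrt(-2349 + 279) = sqrt(-2070) = 3*I*sqrt(230)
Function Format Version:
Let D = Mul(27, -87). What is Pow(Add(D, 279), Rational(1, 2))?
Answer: Mul(3, I, Pow(230, Rational(1, 2))) ≈ Mul(45.497, I)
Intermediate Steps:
D = -2349
Pow(Add(D, 279), Rational(1, 2)) = Pow(Add(-2349, 279), Rational(1, 2)) = Pow(-2070, Rational(1, 2)) = Mul(3, I, Pow(230, Rational(1, 2)))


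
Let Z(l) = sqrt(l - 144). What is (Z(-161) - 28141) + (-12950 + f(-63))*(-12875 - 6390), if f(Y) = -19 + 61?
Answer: 248644479 + I*sqrt(305) ≈ 2.4864e+8 + 17.464*I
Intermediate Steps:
f(Y) = 42
Z(l) = sqrt(-144 + l)
(Z(-161) - 28141) + (-12950 + f(-63))*(-12875 - 6390) = (sqrt(-144 - 161) - 28141) + (-12950 + 42)*(-12875 - 6390) = (sqrt(-305) - 28141) - 12908*(-19265) = (I*sqrt(305) - 28141) + 248672620 = (-28141 + I*sqrt(305)) + 248672620 = 248644479 + I*sqrt(305)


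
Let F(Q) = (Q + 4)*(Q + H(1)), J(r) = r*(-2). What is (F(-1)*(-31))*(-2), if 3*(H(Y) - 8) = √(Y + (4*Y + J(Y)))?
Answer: 1302 + 62*√3 ≈ 1409.4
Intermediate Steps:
J(r) = -2*r
H(Y) = 8 + √3*√Y/3 (H(Y) = 8 + √(Y + (4*Y - 2*Y))/3 = 8 + √(Y + 2*Y)/3 = 8 + √(3*Y)/3 = 8 + (√3*√Y)/3 = 8 + √3*√Y/3)
F(Q) = (4 + Q)*(8 + Q + √3/3) (F(Q) = (Q + 4)*(Q + (8 + √3*√1/3)) = (4 + Q)*(Q + (8 + (⅓)*√3*1)) = (4 + Q)*(Q + (8 + √3/3)) = (4 + Q)*(8 + Q + √3/3))
(F(-1)*(-31))*(-2) = ((32 + (-1)² + 12*(-1) + 4*√3/3 + (⅓)*(-1)*√3)*(-31))*(-2) = ((32 + 1 - 12 + 4*√3/3 - √3/3)*(-31))*(-2) = ((21 + √3)*(-31))*(-2) = (-651 - 31*√3)*(-2) = 1302 + 62*√3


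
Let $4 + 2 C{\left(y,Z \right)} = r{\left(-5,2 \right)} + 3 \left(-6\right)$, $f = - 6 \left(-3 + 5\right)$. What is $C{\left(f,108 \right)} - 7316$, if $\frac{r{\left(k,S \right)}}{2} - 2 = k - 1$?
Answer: $-7331$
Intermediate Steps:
$f = -12$ ($f = \left(-6\right) 2 = -12$)
$r{\left(k,S \right)} = 2 + 2 k$ ($r{\left(k,S \right)} = 4 + 2 \left(k - 1\right) = 4 + 2 \left(-1 + k\right) = 4 + \left(-2 + 2 k\right) = 2 + 2 k$)
$C{\left(y,Z \right)} = -15$ ($C{\left(y,Z \right)} = -2 + \frac{\left(2 + 2 \left(-5\right)\right) + 3 \left(-6\right)}{2} = -2 + \frac{\left(2 - 10\right) - 18}{2} = -2 + \frac{-8 - 18}{2} = -2 + \frac{1}{2} \left(-26\right) = -2 - 13 = -15$)
$C{\left(f,108 \right)} - 7316 = -15 - 7316 = -7331$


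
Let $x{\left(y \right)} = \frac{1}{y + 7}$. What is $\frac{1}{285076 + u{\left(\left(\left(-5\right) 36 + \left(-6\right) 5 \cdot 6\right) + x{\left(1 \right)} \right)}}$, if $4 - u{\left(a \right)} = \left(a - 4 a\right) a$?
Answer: $\frac{64}{43111043} \approx 1.4845 \cdot 10^{-6}$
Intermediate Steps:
$x{\left(y \right)} = \frac{1}{7 + y}$
$u{\left(a \right)} = 4 + 3 a^{2}$ ($u{\left(a \right)} = 4 - \left(a - 4 a\right) a = 4 - - 3 a a = 4 - - 3 a^{2} = 4 + 3 a^{2}$)
$\frac{1}{285076 + u{\left(\left(\left(-5\right) 36 + \left(-6\right) 5 \cdot 6\right) + x{\left(1 \right)} \right)}} = \frac{1}{285076 + \left(4 + 3 \left(\left(\left(-5\right) 36 + \left(-6\right) 5 \cdot 6\right) + \frac{1}{7 + 1}\right)^{2}\right)} = \frac{1}{285076 + \left(4 + 3 \left(\left(-180 - 180\right) + \frac{1}{8}\right)^{2}\right)} = \frac{1}{285076 + \left(4 + 3 \left(-360 + \frac{1}{8}\right)^{2}\right)} = \frac{1}{285076 + \left(4 + 3 \left(- \frac{2879}{8}\right)^{2}\right)} = \frac{1}{285076 + \left(4 + 3 \cdot \frac{8288641}{64}\right)} = \frac{1}{285076 + \left(4 + \frac{24865923}{64}\right)} = \frac{1}{285076 + \frac{24866179}{64}} = \frac{1}{\frac{43111043}{64}} = \frac{64}{43111043}$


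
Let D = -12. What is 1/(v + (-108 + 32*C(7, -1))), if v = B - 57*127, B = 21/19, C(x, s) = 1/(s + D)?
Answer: -247/1815044 ≈ -0.00013608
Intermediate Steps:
C(x, s) = 1/(-12 + s) (C(x, s) = 1/(s - 12) = 1/(-12 + s))
B = 21/19 (B = 21*(1/19) = 21/19 ≈ 1.1053)
v = -137520/19 (v = 21/19 - 57*127 = 21/19 - 7239 = -137520/19 ≈ -7237.9)
1/(v + (-108 + 32*C(7, -1))) = 1/(-137520/19 + (-108 + 32/(-12 - 1))) = 1/(-137520/19 + (-108 + 32/(-13))) = 1/(-137520/19 + (-108 + 32*(-1/13))) = 1/(-137520/19 + (-108 - 32/13)) = 1/(-137520/19 - 1436/13) = 1/(-1815044/247) = -247/1815044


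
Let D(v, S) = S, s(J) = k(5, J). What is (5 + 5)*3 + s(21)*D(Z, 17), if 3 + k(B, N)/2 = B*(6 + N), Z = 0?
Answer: 4518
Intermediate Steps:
k(B, N) = -6 + 2*B*(6 + N) (k(B, N) = -6 + 2*(B*(6 + N)) = -6 + 2*B*(6 + N))
s(J) = 54 + 10*J (s(J) = -6 + 12*5 + 2*5*J = -6 + 60 + 10*J = 54 + 10*J)
(5 + 5)*3 + s(21)*D(Z, 17) = (5 + 5)*3 + (54 + 10*21)*17 = 10*3 + (54 + 210)*17 = 30 + 264*17 = 30 + 4488 = 4518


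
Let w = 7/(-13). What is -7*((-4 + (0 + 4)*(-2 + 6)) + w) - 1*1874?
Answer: -25405/13 ≈ -1954.2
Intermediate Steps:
w = -7/13 (w = 7*(-1/13) = -7/13 ≈ -0.53846)
-7*((-4 + (0 + 4)*(-2 + 6)) + w) - 1*1874 = -7*((-4 + (0 + 4)*(-2 + 6)) - 7/13) - 1*1874 = -7*((-4 + 4*4) - 7/13) - 1874 = -7*((-4 + 16) - 7/13) - 1874 = -7*(12 - 7/13) - 1874 = -7*149/13 - 1874 = -1043/13 - 1874 = -25405/13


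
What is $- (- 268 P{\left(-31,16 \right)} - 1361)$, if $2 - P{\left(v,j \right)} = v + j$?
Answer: $5917$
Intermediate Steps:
$P{\left(v,j \right)} = 2 - j - v$ ($P{\left(v,j \right)} = 2 - \left(v + j\right) = 2 - \left(j + v\right) = 2 - j - v$)
$- (- 268 P{\left(-31,16 \right)} - 1361) = - (- 268 \left(2 - 16 - -31\right) - 1361) = - (- 268 \left(2 - 16 + 31\right) - 1361) = - (\left(-268\right) 17 - 1361) = - (-4556 - 1361) = \left(-1\right) \left(-5917\right) = 5917$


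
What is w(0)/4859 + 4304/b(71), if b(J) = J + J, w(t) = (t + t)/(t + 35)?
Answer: 2152/71 ≈ 30.310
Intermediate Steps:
w(t) = 2*t/(35 + t) (w(t) = (2*t)/(35 + t) = 2*t/(35 + t))
b(J) = 2*J
w(0)/4859 + 4304/b(71) = (2*0/(35 + 0))/4859 + 4304/((2*71)) = (2*0/35)*(1/4859) + 4304/142 = (2*0*(1/35))*(1/4859) + 4304*(1/142) = 0*(1/4859) + 2152/71 = 0 + 2152/71 = 2152/71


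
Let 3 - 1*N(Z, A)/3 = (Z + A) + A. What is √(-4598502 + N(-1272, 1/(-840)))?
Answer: I*√22513917265/70 ≈ 2143.5*I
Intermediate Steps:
N(Z, A) = 9 - 6*A - 3*Z (N(Z, A) = 9 - 3*((Z + A) + A) = 9 - 3*((A + Z) + A) = 9 - 3*(Z + 2*A) = 9 + (-6*A - 3*Z) = 9 - 6*A - 3*Z)
√(-4598502 + N(-1272, 1/(-840))) = √(-4598502 + (9 - 6/(-840) - 3*(-1272))) = √(-4598502 + (9 - 6*(-1/840) + 3816)) = √(-4598502 + (9 + 1/140 + 3816)) = √(-4598502 + 535501/140) = √(-643254779/140) = I*√22513917265/70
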